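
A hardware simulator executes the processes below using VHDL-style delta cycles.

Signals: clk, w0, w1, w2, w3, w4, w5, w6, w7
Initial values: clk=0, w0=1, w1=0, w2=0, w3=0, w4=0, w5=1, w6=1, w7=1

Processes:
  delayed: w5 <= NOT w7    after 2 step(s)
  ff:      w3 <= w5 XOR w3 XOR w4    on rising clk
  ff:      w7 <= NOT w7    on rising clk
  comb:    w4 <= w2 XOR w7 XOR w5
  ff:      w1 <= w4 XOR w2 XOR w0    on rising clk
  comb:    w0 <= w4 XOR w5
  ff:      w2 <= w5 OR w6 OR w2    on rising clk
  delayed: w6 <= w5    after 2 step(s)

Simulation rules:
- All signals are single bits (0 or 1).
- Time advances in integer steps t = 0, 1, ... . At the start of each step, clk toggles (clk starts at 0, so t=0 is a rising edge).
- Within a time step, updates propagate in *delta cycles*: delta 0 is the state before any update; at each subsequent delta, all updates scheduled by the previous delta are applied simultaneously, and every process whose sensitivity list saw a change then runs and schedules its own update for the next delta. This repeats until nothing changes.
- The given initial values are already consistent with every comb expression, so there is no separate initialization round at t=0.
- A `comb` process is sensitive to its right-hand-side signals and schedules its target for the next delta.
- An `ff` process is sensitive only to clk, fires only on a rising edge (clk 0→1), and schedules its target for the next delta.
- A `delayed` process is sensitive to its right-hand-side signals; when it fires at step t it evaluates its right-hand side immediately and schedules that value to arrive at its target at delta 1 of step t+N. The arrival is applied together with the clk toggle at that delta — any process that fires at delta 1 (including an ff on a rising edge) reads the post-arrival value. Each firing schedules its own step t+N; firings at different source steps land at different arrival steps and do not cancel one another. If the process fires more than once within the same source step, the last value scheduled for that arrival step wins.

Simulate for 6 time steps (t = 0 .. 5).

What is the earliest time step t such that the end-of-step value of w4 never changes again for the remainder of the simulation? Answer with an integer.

t0.Δ0 w2=0 clk=0 w0=1 w6=1 w1=0 w3=0 w7=1 w4=0 w5=1
t0.Δ1 w2=0 clk=1 w0=1 w6=1 w1=0 w3=0 w7=1 w4=0 w5=1
t0.Δ2 w2=1 clk=1 w0=1 w6=1 w1=1 w3=1 w7=0 w4=0 w5=1
t1.Δ0 w2=1 clk=1 w0=1 w6=1 w1=1 w3=1 w7=0 w4=0 w5=1
t1.Δ1 w2=1 clk=0 w0=1 w6=1 w1=1 w3=1 w7=0 w4=0 w5=1
t2.Δ0 w2=1 clk=0 w0=1 w6=1 w1=1 w3=1 w7=0 w4=0 w5=1
t2.Δ1 w2=1 clk=1 w0=1 w6=1 w1=1 w3=1 w7=0 w4=0 w5=1
t2.Δ2 w2=1 clk=1 w0=1 w6=1 w1=0 w3=0 w7=1 w4=0 w5=1
t2.Δ3 w2=1 clk=1 w0=1 w6=1 w1=0 w3=0 w7=1 w4=1 w5=1
t2.Δ4 w2=1 clk=1 w0=0 w6=1 w1=0 w3=0 w7=1 w4=1 w5=1
t3.Δ0 w2=1 clk=1 w0=0 w6=1 w1=0 w3=0 w7=1 w4=1 w5=1
t3.Δ1 w2=1 clk=0 w0=0 w6=1 w1=0 w3=0 w7=1 w4=1 w5=1
t4.Δ0 w2=1 clk=0 w0=0 w6=1 w1=0 w3=0 w7=1 w4=1 w5=1
t4.Δ1 w2=1 clk=1 w0=0 w6=1 w1=0 w3=0 w7=1 w4=1 w5=0
t4.Δ2 w2=1 clk=1 w0=1 w6=1 w1=0 w3=1 w7=0 w4=0 w5=0
t4.Δ3 w2=1 clk=1 w0=0 w6=1 w1=0 w3=1 w7=0 w4=1 w5=0
t4.Δ4 w2=1 clk=1 w0=1 w6=1 w1=0 w3=1 w7=0 w4=1 w5=0
t5.Δ0 w2=1 clk=1 w0=1 w6=1 w1=0 w3=1 w7=0 w4=1 w5=0
t5.Δ1 w2=1 clk=0 w0=1 w6=1 w1=0 w3=1 w7=0 w4=1 w5=0

2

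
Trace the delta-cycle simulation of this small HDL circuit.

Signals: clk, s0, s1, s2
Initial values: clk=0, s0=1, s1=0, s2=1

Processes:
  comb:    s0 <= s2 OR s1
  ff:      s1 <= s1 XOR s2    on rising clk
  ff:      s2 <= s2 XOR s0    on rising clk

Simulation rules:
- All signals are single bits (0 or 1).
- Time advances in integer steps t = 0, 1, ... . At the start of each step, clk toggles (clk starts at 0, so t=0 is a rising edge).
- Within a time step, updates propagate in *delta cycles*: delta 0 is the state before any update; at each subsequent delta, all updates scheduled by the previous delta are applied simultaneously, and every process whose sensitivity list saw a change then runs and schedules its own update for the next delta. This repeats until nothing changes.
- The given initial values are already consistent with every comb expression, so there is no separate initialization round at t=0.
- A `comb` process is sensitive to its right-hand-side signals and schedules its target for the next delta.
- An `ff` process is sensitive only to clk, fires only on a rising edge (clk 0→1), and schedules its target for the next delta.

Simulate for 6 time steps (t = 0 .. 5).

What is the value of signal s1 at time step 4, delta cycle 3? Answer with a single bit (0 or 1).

0

[bits: clk,s1,s0,s2]
t=0: Δ0=0011 Δ1=1011 Δ2=1110 | 2Δ
t=1: Δ0=1110 Δ1=0110 | 1Δ
t=2: Δ0=0110 Δ1=1110 Δ2=1111 | 2Δ
t=3: Δ0=1111 Δ1=0111 | 1Δ
t=4: Δ0=0111 Δ1=1111 Δ2=1010 Δ3=1000 | 3Δ
t=5: Δ0=1000 Δ1=0000 | 1Δ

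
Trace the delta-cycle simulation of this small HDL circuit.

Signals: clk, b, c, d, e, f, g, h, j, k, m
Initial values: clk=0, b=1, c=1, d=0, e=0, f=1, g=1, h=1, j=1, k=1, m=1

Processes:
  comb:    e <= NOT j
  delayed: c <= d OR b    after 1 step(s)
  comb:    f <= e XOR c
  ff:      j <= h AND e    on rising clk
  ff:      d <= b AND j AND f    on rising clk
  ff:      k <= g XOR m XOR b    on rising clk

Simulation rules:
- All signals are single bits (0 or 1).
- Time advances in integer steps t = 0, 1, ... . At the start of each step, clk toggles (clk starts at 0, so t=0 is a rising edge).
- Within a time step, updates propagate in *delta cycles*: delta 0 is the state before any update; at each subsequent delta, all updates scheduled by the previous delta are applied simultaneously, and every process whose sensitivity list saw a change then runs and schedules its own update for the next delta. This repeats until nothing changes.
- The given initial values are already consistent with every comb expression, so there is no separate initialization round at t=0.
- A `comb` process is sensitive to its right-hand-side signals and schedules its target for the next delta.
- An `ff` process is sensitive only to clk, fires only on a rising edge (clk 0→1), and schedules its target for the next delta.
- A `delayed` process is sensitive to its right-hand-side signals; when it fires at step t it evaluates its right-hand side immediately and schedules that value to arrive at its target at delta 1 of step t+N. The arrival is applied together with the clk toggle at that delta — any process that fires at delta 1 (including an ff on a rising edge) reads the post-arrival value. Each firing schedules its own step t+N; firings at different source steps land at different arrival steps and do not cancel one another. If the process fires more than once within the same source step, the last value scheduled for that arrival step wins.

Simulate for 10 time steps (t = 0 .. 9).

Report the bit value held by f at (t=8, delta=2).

1

t0.Δ0 m=1 h=1 b=1 d=0 j=1 f=1 c=1 g=1 e=0 clk=0 k=1
t0.Δ1 m=1 h=1 b=1 d=0 j=1 f=1 c=1 g=1 e=0 clk=1 k=1
t0.Δ2 m=1 h=1 b=1 d=1 j=0 f=1 c=1 g=1 e=0 clk=1 k=1
t0.Δ3 m=1 h=1 b=1 d=1 j=0 f=1 c=1 g=1 e=1 clk=1 k=1
t0.Δ4 m=1 h=1 b=1 d=1 j=0 f=0 c=1 g=1 e=1 clk=1 k=1
t1.Δ0 m=1 h=1 b=1 d=1 j=0 f=0 c=1 g=1 e=1 clk=1 k=1
t1.Δ1 m=1 h=1 b=1 d=1 j=0 f=0 c=1 g=1 e=1 clk=0 k=1
t2.Δ0 m=1 h=1 b=1 d=1 j=0 f=0 c=1 g=1 e=1 clk=0 k=1
t2.Δ1 m=1 h=1 b=1 d=1 j=0 f=0 c=1 g=1 e=1 clk=1 k=1
t2.Δ2 m=1 h=1 b=1 d=0 j=1 f=0 c=1 g=1 e=1 clk=1 k=1
t2.Δ3 m=1 h=1 b=1 d=0 j=1 f=0 c=1 g=1 e=0 clk=1 k=1
t2.Δ4 m=1 h=1 b=1 d=0 j=1 f=1 c=1 g=1 e=0 clk=1 k=1
t3.Δ0 m=1 h=1 b=1 d=0 j=1 f=1 c=1 g=1 e=0 clk=1 k=1
t3.Δ1 m=1 h=1 b=1 d=0 j=1 f=1 c=1 g=1 e=0 clk=0 k=1
t4.Δ0 m=1 h=1 b=1 d=0 j=1 f=1 c=1 g=1 e=0 clk=0 k=1
t4.Δ1 m=1 h=1 b=1 d=0 j=1 f=1 c=1 g=1 e=0 clk=1 k=1
t4.Δ2 m=1 h=1 b=1 d=1 j=0 f=1 c=1 g=1 e=0 clk=1 k=1
t4.Δ3 m=1 h=1 b=1 d=1 j=0 f=1 c=1 g=1 e=1 clk=1 k=1
t4.Δ4 m=1 h=1 b=1 d=1 j=0 f=0 c=1 g=1 e=1 clk=1 k=1
t5.Δ0 m=1 h=1 b=1 d=1 j=0 f=0 c=1 g=1 e=1 clk=1 k=1
t5.Δ1 m=1 h=1 b=1 d=1 j=0 f=0 c=1 g=1 e=1 clk=0 k=1
t6.Δ0 m=1 h=1 b=1 d=1 j=0 f=0 c=1 g=1 e=1 clk=0 k=1
t6.Δ1 m=1 h=1 b=1 d=1 j=0 f=0 c=1 g=1 e=1 clk=1 k=1
t6.Δ2 m=1 h=1 b=1 d=0 j=1 f=0 c=1 g=1 e=1 clk=1 k=1
t6.Δ3 m=1 h=1 b=1 d=0 j=1 f=0 c=1 g=1 e=0 clk=1 k=1
t6.Δ4 m=1 h=1 b=1 d=0 j=1 f=1 c=1 g=1 e=0 clk=1 k=1
t7.Δ0 m=1 h=1 b=1 d=0 j=1 f=1 c=1 g=1 e=0 clk=1 k=1
t7.Δ1 m=1 h=1 b=1 d=0 j=1 f=1 c=1 g=1 e=0 clk=0 k=1
t8.Δ0 m=1 h=1 b=1 d=0 j=1 f=1 c=1 g=1 e=0 clk=0 k=1
t8.Δ1 m=1 h=1 b=1 d=0 j=1 f=1 c=1 g=1 e=0 clk=1 k=1
t8.Δ2 m=1 h=1 b=1 d=1 j=0 f=1 c=1 g=1 e=0 clk=1 k=1
t8.Δ3 m=1 h=1 b=1 d=1 j=0 f=1 c=1 g=1 e=1 clk=1 k=1
t8.Δ4 m=1 h=1 b=1 d=1 j=0 f=0 c=1 g=1 e=1 clk=1 k=1
t9.Δ0 m=1 h=1 b=1 d=1 j=0 f=0 c=1 g=1 e=1 clk=1 k=1
t9.Δ1 m=1 h=1 b=1 d=1 j=0 f=0 c=1 g=1 e=1 clk=0 k=1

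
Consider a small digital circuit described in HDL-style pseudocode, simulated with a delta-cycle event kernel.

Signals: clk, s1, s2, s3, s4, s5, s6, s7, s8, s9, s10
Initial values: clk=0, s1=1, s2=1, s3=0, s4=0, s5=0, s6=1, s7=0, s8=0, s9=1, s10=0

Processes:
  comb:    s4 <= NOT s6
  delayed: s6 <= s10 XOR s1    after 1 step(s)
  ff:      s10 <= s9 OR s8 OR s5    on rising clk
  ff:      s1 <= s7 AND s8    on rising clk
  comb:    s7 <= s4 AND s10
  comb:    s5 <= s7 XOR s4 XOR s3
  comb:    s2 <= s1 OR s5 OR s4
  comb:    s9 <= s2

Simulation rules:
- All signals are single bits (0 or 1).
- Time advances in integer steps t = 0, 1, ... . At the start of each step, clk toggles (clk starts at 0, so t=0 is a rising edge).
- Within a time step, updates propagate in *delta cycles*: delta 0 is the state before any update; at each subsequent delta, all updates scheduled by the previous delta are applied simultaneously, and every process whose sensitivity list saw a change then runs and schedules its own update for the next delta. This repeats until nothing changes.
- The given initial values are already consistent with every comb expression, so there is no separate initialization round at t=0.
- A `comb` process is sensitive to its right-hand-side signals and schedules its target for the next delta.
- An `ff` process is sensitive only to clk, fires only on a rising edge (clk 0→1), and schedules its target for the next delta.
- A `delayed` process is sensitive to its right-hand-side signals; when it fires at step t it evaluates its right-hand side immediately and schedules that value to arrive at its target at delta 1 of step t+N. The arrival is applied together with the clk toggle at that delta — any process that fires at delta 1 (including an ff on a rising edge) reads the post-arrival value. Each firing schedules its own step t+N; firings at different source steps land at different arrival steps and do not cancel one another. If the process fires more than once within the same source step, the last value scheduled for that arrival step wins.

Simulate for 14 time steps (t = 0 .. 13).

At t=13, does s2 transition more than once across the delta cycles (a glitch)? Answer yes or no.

[bits: s6,s2,s3,s7,s5,clk,s4,s8,s1,s10,s9]
t=0: Δ0=11000000101 Δ1=11000100101 Δ2=11000100011 Δ3=10000100011 Δ4=10000100010 | 4Δ
t=1: Δ0=10000100010 Δ1=10000000010 | 1Δ
t=2: Δ0=10000000010 Δ1=10000100010 Δ2=10000100000 | 2Δ
t=3: Δ0=10000100000 Δ1=00000000000 Δ2=00000010000 Δ3=01001010000 Δ4=01001010001 | 4Δ
t=4: Δ0=01001010001 Δ1=01001110001 Δ2=01001110011 Δ3=01011110011 Δ4=01010110011 | 4Δ
t=5: Δ0=01010110011 Δ1=11010010011 Δ2=11010000011 Δ3=10001000011 Δ4=11000000010 Δ5=10000000011 Δ6=10000000010 | 6Δ
t=6: Δ0=10000000010 Δ1=10000100010 Δ2=10000100000 | 2Δ
t=7: Δ0=10000100000 Δ1=00000000000 Δ2=00000010000 Δ3=01001010000 Δ4=01001010001 | 4Δ
t=8: Δ0=01001010001 Δ1=01001110001 Δ2=01001110011 Δ3=01011110011 Δ4=01010110011 | 4Δ
t=9: Δ0=01010110011 Δ1=11010010011 Δ2=11010000011 Δ3=10001000011 Δ4=11000000010 Δ5=10000000011 Δ6=10000000010 | 6Δ
t=10: Δ0=10000000010 Δ1=10000100010 Δ2=10000100000 | 2Δ
t=11: Δ0=10000100000 Δ1=00000000000 Δ2=00000010000 Δ3=01001010000 Δ4=01001010001 | 4Δ
t=12: Δ0=01001010001 Δ1=01001110001 Δ2=01001110011 Δ3=01011110011 Δ4=01010110011 | 4Δ
t=13: Δ0=01010110011 Δ1=11010010011 Δ2=11010000011 Δ3=10001000011 Δ4=11000000010 Δ5=10000000011 Δ6=10000000010 | 6Δ

yes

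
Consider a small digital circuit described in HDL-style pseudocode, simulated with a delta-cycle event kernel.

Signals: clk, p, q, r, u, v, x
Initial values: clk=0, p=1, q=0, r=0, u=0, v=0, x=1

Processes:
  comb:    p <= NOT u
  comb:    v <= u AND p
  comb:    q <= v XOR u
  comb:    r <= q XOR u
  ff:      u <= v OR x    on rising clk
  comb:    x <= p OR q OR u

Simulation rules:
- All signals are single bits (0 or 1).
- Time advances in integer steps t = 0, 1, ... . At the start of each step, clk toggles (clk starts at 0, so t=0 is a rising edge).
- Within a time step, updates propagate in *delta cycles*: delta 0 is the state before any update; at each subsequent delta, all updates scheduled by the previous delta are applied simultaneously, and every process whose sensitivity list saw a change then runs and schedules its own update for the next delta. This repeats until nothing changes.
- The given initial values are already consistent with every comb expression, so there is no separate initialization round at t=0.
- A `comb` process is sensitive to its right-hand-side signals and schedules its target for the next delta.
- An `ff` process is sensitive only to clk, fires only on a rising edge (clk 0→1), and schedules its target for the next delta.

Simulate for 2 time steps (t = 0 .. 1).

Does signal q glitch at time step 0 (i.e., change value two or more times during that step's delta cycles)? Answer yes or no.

t=0 Δ0: u=0 v=0 x=1 q=0 clk=0 r=0 p=1
  Δ1: clk:0→1
  Δ2: u:0→1
  Δ3: v:0→1, q:0→1, r:0→1, p:1→0
  Δ4: v:1→0, q:1→0, r:1→0
  Δ5: q:0→1, r:0→1
  Δ6: r:1→0
  (6Δ to stable)
t=1 Δ0: u=1 v=0 x=1 q=1 clk=1 r=0 p=0
  Δ1: clk:1→0
  (1Δ to stable)

yes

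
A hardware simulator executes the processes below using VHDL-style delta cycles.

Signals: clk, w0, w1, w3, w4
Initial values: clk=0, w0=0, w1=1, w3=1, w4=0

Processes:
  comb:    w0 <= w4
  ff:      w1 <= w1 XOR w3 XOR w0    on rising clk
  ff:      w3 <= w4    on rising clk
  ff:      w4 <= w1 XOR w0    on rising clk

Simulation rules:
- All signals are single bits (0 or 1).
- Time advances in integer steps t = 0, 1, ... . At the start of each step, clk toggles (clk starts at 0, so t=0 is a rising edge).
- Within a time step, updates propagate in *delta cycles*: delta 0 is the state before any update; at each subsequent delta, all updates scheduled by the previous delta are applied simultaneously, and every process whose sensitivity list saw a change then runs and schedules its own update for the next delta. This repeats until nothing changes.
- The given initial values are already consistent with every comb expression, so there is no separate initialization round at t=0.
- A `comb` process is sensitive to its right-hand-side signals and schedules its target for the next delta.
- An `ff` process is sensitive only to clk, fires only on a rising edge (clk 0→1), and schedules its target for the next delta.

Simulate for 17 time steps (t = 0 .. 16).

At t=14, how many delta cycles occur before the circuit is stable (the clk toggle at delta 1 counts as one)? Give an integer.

2

t0.Δ0 w4=0 w0=0 w3=1 clk=0 w1=1
t0.Δ1 w4=0 w0=0 w3=1 clk=1 w1=1
t0.Δ2 w4=1 w0=0 w3=0 clk=1 w1=0
t0.Δ3 w4=1 w0=1 w3=0 clk=1 w1=0
t1.Δ0 w4=1 w0=1 w3=0 clk=1 w1=0
t1.Δ1 w4=1 w0=1 w3=0 clk=0 w1=0
t2.Δ0 w4=1 w0=1 w3=0 clk=0 w1=0
t2.Δ1 w4=1 w0=1 w3=0 clk=1 w1=0
t2.Δ2 w4=1 w0=1 w3=1 clk=1 w1=1
t3.Δ0 w4=1 w0=1 w3=1 clk=1 w1=1
t3.Δ1 w4=1 w0=1 w3=1 clk=0 w1=1
t4.Δ0 w4=1 w0=1 w3=1 clk=0 w1=1
t4.Δ1 w4=1 w0=1 w3=1 clk=1 w1=1
t4.Δ2 w4=0 w0=1 w3=1 clk=1 w1=1
t4.Δ3 w4=0 w0=0 w3=1 clk=1 w1=1
t5.Δ0 w4=0 w0=0 w3=1 clk=1 w1=1
t5.Δ1 w4=0 w0=0 w3=1 clk=0 w1=1
t6.Δ0 w4=0 w0=0 w3=1 clk=0 w1=1
t6.Δ1 w4=0 w0=0 w3=1 clk=1 w1=1
t6.Δ2 w4=1 w0=0 w3=0 clk=1 w1=0
t6.Δ3 w4=1 w0=1 w3=0 clk=1 w1=0
t7.Δ0 w4=1 w0=1 w3=0 clk=1 w1=0
t7.Δ1 w4=1 w0=1 w3=0 clk=0 w1=0
t8.Δ0 w4=1 w0=1 w3=0 clk=0 w1=0
t8.Δ1 w4=1 w0=1 w3=0 clk=1 w1=0
t8.Δ2 w4=1 w0=1 w3=1 clk=1 w1=1
t9.Δ0 w4=1 w0=1 w3=1 clk=1 w1=1
t9.Δ1 w4=1 w0=1 w3=1 clk=0 w1=1
t10.Δ0 w4=1 w0=1 w3=1 clk=0 w1=1
t10.Δ1 w4=1 w0=1 w3=1 clk=1 w1=1
t10.Δ2 w4=0 w0=1 w3=1 clk=1 w1=1
t10.Δ3 w4=0 w0=0 w3=1 clk=1 w1=1
t11.Δ0 w4=0 w0=0 w3=1 clk=1 w1=1
t11.Δ1 w4=0 w0=0 w3=1 clk=0 w1=1
t12.Δ0 w4=0 w0=0 w3=1 clk=0 w1=1
t12.Δ1 w4=0 w0=0 w3=1 clk=1 w1=1
t12.Δ2 w4=1 w0=0 w3=0 clk=1 w1=0
t12.Δ3 w4=1 w0=1 w3=0 clk=1 w1=0
t13.Δ0 w4=1 w0=1 w3=0 clk=1 w1=0
t13.Δ1 w4=1 w0=1 w3=0 clk=0 w1=0
t14.Δ0 w4=1 w0=1 w3=0 clk=0 w1=0
t14.Δ1 w4=1 w0=1 w3=0 clk=1 w1=0
t14.Δ2 w4=1 w0=1 w3=1 clk=1 w1=1
t15.Δ0 w4=1 w0=1 w3=1 clk=1 w1=1
t15.Δ1 w4=1 w0=1 w3=1 clk=0 w1=1
t16.Δ0 w4=1 w0=1 w3=1 clk=0 w1=1
t16.Δ1 w4=1 w0=1 w3=1 clk=1 w1=1
t16.Δ2 w4=0 w0=1 w3=1 clk=1 w1=1
t16.Δ3 w4=0 w0=0 w3=1 clk=1 w1=1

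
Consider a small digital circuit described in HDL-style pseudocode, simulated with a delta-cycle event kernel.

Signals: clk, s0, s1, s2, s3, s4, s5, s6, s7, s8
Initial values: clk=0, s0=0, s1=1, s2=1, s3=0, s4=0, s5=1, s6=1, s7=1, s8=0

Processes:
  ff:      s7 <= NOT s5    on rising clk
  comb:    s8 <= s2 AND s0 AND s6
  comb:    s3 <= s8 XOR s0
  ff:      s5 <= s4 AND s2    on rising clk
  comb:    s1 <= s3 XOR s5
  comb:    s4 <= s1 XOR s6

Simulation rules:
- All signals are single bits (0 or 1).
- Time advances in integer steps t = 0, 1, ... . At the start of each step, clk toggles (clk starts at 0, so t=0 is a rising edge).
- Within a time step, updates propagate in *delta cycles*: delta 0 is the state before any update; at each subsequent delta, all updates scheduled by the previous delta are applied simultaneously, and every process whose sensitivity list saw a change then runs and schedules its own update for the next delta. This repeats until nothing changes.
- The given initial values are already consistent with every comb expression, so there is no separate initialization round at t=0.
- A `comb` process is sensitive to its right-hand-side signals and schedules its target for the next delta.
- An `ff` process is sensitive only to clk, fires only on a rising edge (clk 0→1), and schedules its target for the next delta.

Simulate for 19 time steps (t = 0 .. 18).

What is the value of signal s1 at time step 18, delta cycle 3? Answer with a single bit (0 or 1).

t0.Δ0 s5=1 s0=0 s7=1 s4=0 s1=1 s6=1 clk=0 s8=0 s3=0 s2=1
t0.Δ1 s5=1 s0=0 s7=1 s4=0 s1=1 s6=1 clk=1 s8=0 s3=0 s2=1
t0.Δ2 s5=0 s0=0 s7=0 s4=0 s1=1 s6=1 clk=1 s8=0 s3=0 s2=1
t0.Δ3 s5=0 s0=0 s7=0 s4=0 s1=0 s6=1 clk=1 s8=0 s3=0 s2=1
t0.Δ4 s5=0 s0=0 s7=0 s4=1 s1=0 s6=1 clk=1 s8=0 s3=0 s2=1
t1.Δ0 s5=0 s0=0 s7=0 s4=1 s1=0 s6=1 clk=1 s8=0 s3=0 s2=1
t1.Δ1 s5=0 s0=0 s7=0 s4=1 s1=0 s6=1 clk=0 s8=0 s3=0 s2=1
t2.Δ0 s5=0 s0=0 s7=0 s4=1 s1=0 s6=1 clk=0 s8=0 s3=0 s2=1
t2.Δ1 s5=0 s0=0 s7=0 s4=1 s1=0 s6=1 clk=1 s8=0 s3=0 s2=1
t2.Δ2 s5=1 s0=0 s7=1 s4=1 s1=0 s6=1 clk=1 s8=0 s3=0 s2=1
t2.Δ3 s5=1 s0=0 s7=1 s4=1 s1=1 s6=1 clk=1 s8=0 s3=0 s2=1
t2.Δ4 s5=1 s0=0 s7=1 s4=0 s1=1 s6=1 clk=1 s8=0 s3=0 s2=1
t3.Δ0 s5=1 s0=0 s7=1 s4=0 s1=1 s6=1 clk=1 s8=0 s3=0 s2=1
t3.Δ1 s5=1 s0=0 s7=1 s4=0 s1=1 s6=1 clk=0 s8=0 s3=0 s2=1
t4.Δ0 s5=1 s0=0 s7=1 s4=0 s1=1 s6=1 clk=0 s8=0 s3=0 s2=1
t4.Δ1 s5=1 s0=0 s7=1 s4=0 s1=1 s6=1 clk=1 s8=0 s3=0 s2=1
t4.Δ2 s5=0 s0=0 s7=0 s4=0 s1=1 s6=1 clk=1 s8=0 s3=0 s2=1
t4.Δ3 s5=0 s0=0 s7=0 s4=0 s1=0 s6=1 clk=1 s8=0 s3=0 s2=1
t4.Δ4 s5=0 s0=0 s7=0 s4=1 s1=0 s6=1 clk=1 s8=0 s3=0 s2=1
t5.Δ0 s5=0 s0=0 s7=0 s4=1 s1=0 s6=1 clk=1 s8=0 s3=0 s2=1
t5.Δ1 s5=0 s0=0 s7=0 s4=1 s1=0 s6=1 clk=0 s8=0 s3=0 s2=1
t6.Δ0 s5=0 s0=0 s7=0 s4=1 s1=0 s6=1 clk=0 s8=0 s3=0 s2=1
t6.Δ1 s5=0 s0=0 s7=0 s4=1 s1=0 s6=1 clk=1 s8=0 s3=0 s2=1
t6.Δ2 s5=1 s0=0 s7=1 s4=1 s1=0 s6=1 clk=1 s8=0 s3=0 s2=1
t6.Δ3 s5=1 s0=0 s7=1 s4=1 s1=1 s6=1 clk=1 s8=0 s3=0 s2=1
t6.Δ4 s5=1 s0=0 s7=1 s4=0 s1=1 s6=1 clk=1 s8=0 s3=0 s2=1
t7.Δ0 s5=1 s0=0 s7=1 s4=0 s1=1 s6=1 clk=1 s8=0 s3=0 s2=1
t7.Δ1 s5=1 s0=0 s7=1 s4=0 s1=1 s6=1 clk=0 s8=0 s3=0 s2=1
t8.Δ0 s5=1 s0=0 s7=1 s4=0 s1=1 s6=1 clk=0 s8=0 s3=0 s2=1
t8.Δ1 s5=1 s0=0 s7=1 s4=0 s1=1 s6=1 clk=1 s8=0 s3=0 s2=1
t8.Δ2 s5=0 s0=0 s7=0 s4=0 s1=1 s6=1 clk=1 s8=0 s3=0 s2=1
t8.Δ3 s5=0 s0=0 s7=0 s4=0 s1=0 s6=1 clk=1 s8=0 s3=0 s2=1
t8.Δ4 s5=0 s0=0 s7=0 s4=1 s1=0 s6=1 clk=1 s8=0 s3=0 s2=1
t9.Δ0 s5=0 s0=0 s7=0 s4=1 s1=0 s6=1 clk=1 s8=0 s3=0 s2=1
t9.Δ1 s5=0 s0=0 s7=0 s4=1 s1=0 s6=1 clk=0 s8=0 s3=0 s2=1
t10.Δ0 s5=0 s0=0 s7=0 s4=1 s1=0 s6=1 clk=0 s8=0 s3=0 s2=1
t10.Δ1 s5=0 s0=0 s7=0 s4=1 s1=0 s6=1 clk=1 s8=0 s3=0 s2=1
t10.Δ2 s5=1 s0=0 s7=1 s4=1 s1=0 s6=1 clk=1 s8=0 s3=0 s2=1
t10.Δ3 s5=1 s0=0 s7=1 s4=1 s1=1 s6=1 clk=1 s8=0 s3=0 s2=1
t10.Δ4 s5=1 s0=0 s7=1 s4=0 s1=1 s6=1 clk=1 s8=0 s3=0 s2=1
t11.Δ0 s5=1 s0=0 s7=1 s4=0 s1=1 s6=1 clk=1 s8=0 s3=0 s2=1
t11.Δ1 s5=1 s0=0 s7=1 s4=0 s1=1 s6=1 clk=0 s8=0 s3=0 s2=1
t12.Δ0 s5=1 s0=0 s7=1 s4=0 s1=1 s6=1 clk=0 s8=0 s3=0 s2=1
t12.Δ1 s5=1 s0=0 s7=1 s4=0 s1=1 s6=1 clk=1 s8=0 s3=0 s2=1
t12.Δ2 s5=0 s0=0 s7=0 s4=0 s1=1 s6=1 clk=1 s8=0 s3=0 s2=1
t12.Δ3 s5=0 s0=0 s7=0 s4=0 s1=0 s6=1 clk=1 s8=0 s3=0 s2=1
t12.Δ4 s5=0 s0=0 s7=0 s4=1 s1=0 s6=1 clk=1 s8=0 s3=0 s2=1
t13.Δ0 s5=0 s0=0 s7=0 s4=1 s1=0 s6=1 clk=1 s8=0 s3=0 s2=1
t13.Δ1 s5=0 s0=0 s7=0 s4=1 s1=0 s6=1 clk=0 s8=0 s3=0 s2=1
t14.Δ0 s5=0 s0=0 s7=0 s4=1 s1=0 s6=1 clk=0 s8=0 s3=0 s2=1
t14.Δ1 s5=0 s0=0 s7=0 s4=1 s1=0 s6=1 clk=1 s8=0 s3=0 s2=1
t14.Δ2 s5=1 s0=0 s7=1 s4=1 s1=0 s6=1 clk=1 s8=0 s3=0 s2=1
t14.Δ3 s5=1 s0=0 s7=1 s4=1 s1=1 s6=1 clk=1 s8=0 s3=0 s2=1
t14.Δ4 s5=1 s0=0 s7=1 s4=0 s1=1 s6=1 clk=1 s8=0 s3=0 s2=1
t15.Δ0 s5=1 s0=0 s7=1 s4=0 s1=1 s6=1 clk=1 s8=0 s3=0 s2=1
t15.Δ1 s5=1 s0=0 s7=1 s4=0 s1=1 s6=1 clk=0 s8=0 s3=0 s2=1
t16.Δ0 s5=1 s0=0 s7=1 s4=0 s1=1 s6=1 clk=0 s8=0 s3=0 s2=1
t16.Δ1 s5=1 s0=0 s7=1 s4=0 s1=1 s6=1 clk=1 s8=0 s3=0 s2=1
t16.Δ2 s5=0 s0=0 s7=0 s4=0 s1=1 s6=1 clk=1 s8=0 s3=0 s2=1
t16.Δ3 s5=0 s0=0 s7=0 s4=0 s1=0 s6=1 clk=1 s8=0 s3=0 s2=1
t16.Δ4 s5=0 s0=0 s7=0 s4=1 s1=0 s6=1 clk=1 s8=0 s3=0 s2=1
t17.Δ0 s5=0 s0=0 s7=0 s4=1 s1=0 s6=1 clk=1 s8=0 s3=0 s2=1
t17.Δ1 s5=0 s0=0 s7=0 s4=1 s1=0 s6=1 clk=0 s8=0 s3=0 s2=1
t18.Δ0 s5=0 s0=0 s7=0 s4=1 s1=0 s6=1 clk=0 s8=0 s3=0 s2=1
t18.Δ1 s5=0 s0=0 s7=0 s4=1 s1=0 s6=1 clk=1 s8=0 s3=0 s2=1
t18.Δ2 s5=1 s0=0 s7=1 s4=1 s1=0 s6=1 clk=1 s8=0 s3=0 s2=1
t18.Δ3 s5=1 s0=0 s7=1 s4=1 s1=1 s6=1 clk=1 s8=0 s3=0 s2=1
t18.Δ4 s5=1 s0=0 s7=1 s4=0 s1=1 s6=1 clk=1 s8=0 s3=0 s2=1

1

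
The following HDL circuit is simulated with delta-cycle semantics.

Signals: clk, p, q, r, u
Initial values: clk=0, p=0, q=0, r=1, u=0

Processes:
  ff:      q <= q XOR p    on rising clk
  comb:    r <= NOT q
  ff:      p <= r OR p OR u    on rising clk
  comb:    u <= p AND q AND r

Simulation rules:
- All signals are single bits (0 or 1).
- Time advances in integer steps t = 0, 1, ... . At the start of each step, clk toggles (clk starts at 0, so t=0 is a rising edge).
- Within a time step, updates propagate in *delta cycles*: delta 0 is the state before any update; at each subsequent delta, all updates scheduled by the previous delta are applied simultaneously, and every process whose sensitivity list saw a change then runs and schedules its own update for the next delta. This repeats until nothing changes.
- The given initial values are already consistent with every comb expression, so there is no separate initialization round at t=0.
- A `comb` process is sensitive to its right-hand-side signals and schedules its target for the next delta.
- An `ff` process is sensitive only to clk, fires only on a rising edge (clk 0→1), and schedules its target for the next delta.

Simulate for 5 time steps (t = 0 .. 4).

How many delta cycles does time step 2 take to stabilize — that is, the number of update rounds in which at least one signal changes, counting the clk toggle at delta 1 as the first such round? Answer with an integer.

4

t0.Δ0 q=0 u=0 p=0 r=1 clk=0
t0.Δ1 q=0 u=0 p=0 r=1 clk=1
t0.Δ2 q=0 u=0 p=1 r=1 clk=1
t1.Δ0 q=0 u=0 p=1 r=1 clk=1
t1.Δ1 q=0 u=0 p=1 r=1 clk=0
t2.Δ0 q=0 u=0 p=1 r=1 clk=0
t2.Δ1 q=0 u=0 p=1 r=1 clk=1
t2.Δ2 q=1 u=0 p=1 r=1 clk=1
t2.Δ3 q=1 u=1 p=1 r=0 clk=1
t2.Δ4 q=1 u=0 p=1 r=0 clk=1
t3.Δ0 q=1 u=0 p=1 r=0 clk=1
t3.Δ1 q=1 u=0 p=1 r=0 clk=0
t4.Δ0 q=1 u=0 p=1 r=0 clk=0
t4.Δ1 q=1 u=0 p=1 r=0 clk=1
t4.Δ2 q=0 u=0 p=1 r=0 clk=1
t4.Δ3 q=0 u=0 p=1 r=1 clk=1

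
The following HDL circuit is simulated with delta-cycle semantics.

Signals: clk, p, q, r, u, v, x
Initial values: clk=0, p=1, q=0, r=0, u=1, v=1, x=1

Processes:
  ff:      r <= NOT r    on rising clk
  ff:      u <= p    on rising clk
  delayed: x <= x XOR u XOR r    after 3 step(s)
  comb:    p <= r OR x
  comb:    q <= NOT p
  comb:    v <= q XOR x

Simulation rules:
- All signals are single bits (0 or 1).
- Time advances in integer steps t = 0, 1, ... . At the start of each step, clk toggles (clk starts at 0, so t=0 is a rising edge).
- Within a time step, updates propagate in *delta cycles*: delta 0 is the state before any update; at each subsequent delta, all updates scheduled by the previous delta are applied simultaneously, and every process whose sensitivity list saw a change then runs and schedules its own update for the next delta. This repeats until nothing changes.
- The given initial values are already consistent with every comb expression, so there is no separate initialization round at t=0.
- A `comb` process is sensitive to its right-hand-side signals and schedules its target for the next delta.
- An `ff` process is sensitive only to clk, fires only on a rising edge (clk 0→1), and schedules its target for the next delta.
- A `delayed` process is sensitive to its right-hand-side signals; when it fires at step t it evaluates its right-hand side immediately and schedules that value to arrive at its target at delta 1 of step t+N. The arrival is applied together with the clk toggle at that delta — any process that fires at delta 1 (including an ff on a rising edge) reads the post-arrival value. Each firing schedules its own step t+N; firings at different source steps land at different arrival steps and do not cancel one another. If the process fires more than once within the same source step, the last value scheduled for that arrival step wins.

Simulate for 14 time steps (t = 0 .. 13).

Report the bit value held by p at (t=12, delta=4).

t=0 Δ0: clk=0 p=1 v=1 u=1 r=0 x=1 q=0
  Δ1: clk:0→1
  Δ2: r:0→1
  (2Δ to stable)
t=1 Δ0: clk=1 p=1 v=1 u=1 r=1 x=1 q=0
  Δ1: clk:1→0
  (1Δ to stable)
t=2 Δ0: clk=0 p=1 v=1 u=1 r=1 x=1 q=0
  Δ1: clk:0→1
  Δ2: r:1→0
  (2Δ to stable)
t=3 Δ0: clk=1 p=1 v=1 u=1 r=0 x=1 q=0
  Δ1: clk:1→0
  (1Δ to stable)
t=4 Δ0: clk=0 p=1 v=1 u=1 r=0 x=1 q=0
  Δ1: clk:0→1
  Δ2: r:0→1
  (2Δ to stable)
t=5 Δ0: clk=1 p=1 v=1 u=1 r=1 x=1 q=0
  Δ1: clk:1→0, x:1→0
  Δ2: v:1→0
  (2Δ to stable)
t=6 Δ0: clk=0 p=1 v=0 u=1 r=1 x=0 q=0
  Δ1: clk:0→1
  Δ2: r:1→0
  Δ3: p:1→0
  Δ4: q:0→1
  Δ5: v:0→1
  (5Δ to stable)
t=7 Δ0: clk=1 p=0 v=1 u=1 r=0 x=0 q=1
  Δ1: clk:1→0, x:0→1
  Δ2: p:0→1, v:1→0
  Δ3: q:1→0
  Δ4: v:0→1
  (4Δ to stable)
t=8 Δ0: clk=0 p=1 v=1 u=1 r=0 x=1 q=0
  Δ1: clk:0→1, x:1→0
  Δ2: p:1→0, v:1→0, r:0→1
  Δ3: p:0→1, q:0→1
  Δ4: v:0→1, q:1→0
  Δ5: v:1→0
  (5Δ to stable)
t=9 Δ0: clk=1 p=1 v=0 u=1 r=1 x=0 q=0
  Δ1: clk:1→0, x:0→1
  Δ2: v:0→1
  (2Δ to stable)
t=10 Δ0: clk=0 p=1 v=1 u=1 r=1 x=1 q=0
  Δ1: clk:0→1, x:1→0
  Δ2: v:1→0, r:1→0
  Δ3: p:1→0
  Δ4: q:0→1
  Δ5: v:0→1
  (5Δ to stable)
t=11 Δ0: clk=1 p=0 v=1 u=1 r=0 x=0 q=1
  Δ1: clk:1→0
  (1Δ to stable)
t=12 Δ0: clk=0 p=0 v=1 u=1 r=0 x=0 q=1
  Δ1: clk:0→1, x:0→1
  Δ2: p:0→1, v:1→0, u:1→0, r:0→1
  Δ3: q:1→0
  Δ4: v:0→1
  (4Δ to stable)
t=13 Δ0: clk=1 p=1 v=1 u=0 r=1 x=1 q=0
  Δ1: clk:1→0
  (1Δ to stable)

1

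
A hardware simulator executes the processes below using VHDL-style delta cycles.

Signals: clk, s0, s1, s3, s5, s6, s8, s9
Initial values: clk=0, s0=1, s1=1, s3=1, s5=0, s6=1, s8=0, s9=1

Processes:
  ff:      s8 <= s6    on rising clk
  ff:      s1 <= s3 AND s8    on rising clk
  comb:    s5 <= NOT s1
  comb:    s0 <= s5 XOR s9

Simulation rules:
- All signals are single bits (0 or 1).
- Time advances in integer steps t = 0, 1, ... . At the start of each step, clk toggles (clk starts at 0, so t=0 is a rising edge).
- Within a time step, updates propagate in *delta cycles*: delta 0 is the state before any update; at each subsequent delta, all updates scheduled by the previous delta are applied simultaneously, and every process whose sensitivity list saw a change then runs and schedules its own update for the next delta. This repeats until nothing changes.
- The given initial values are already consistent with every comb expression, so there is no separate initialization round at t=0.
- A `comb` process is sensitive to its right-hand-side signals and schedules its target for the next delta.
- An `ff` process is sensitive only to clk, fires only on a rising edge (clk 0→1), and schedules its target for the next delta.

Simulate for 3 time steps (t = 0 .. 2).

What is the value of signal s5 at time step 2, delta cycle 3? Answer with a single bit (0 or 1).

0

t=0 Δ0: s9=1 s8=0 s5=0 s3=1 s0=1 s1=1 clk=0 s6=1
  Δ1: clk:0→1
  Δ2: s8:0→1, s1:1→0
  Δ3: s5:0→1
  Δ4: s0:1→0
  (4Δ to stable)
t=1 Δ0: s9=1 s8=1 s5=1 s3=1 s0=0 s1=0 clk=1 s6=1
  Δ1: clk:1→0
  (1Δ to stable)
t=2 Δ0: s9=1 s8=1 s5=1 s3=1 s0=0 s1=0 clk=0 s6=1
  Δ1: clk:0→1
  Δ2: s1:0→1
  Δ3: s5:1→0
  Δ4: s0:0→1
  (4Δ to stable)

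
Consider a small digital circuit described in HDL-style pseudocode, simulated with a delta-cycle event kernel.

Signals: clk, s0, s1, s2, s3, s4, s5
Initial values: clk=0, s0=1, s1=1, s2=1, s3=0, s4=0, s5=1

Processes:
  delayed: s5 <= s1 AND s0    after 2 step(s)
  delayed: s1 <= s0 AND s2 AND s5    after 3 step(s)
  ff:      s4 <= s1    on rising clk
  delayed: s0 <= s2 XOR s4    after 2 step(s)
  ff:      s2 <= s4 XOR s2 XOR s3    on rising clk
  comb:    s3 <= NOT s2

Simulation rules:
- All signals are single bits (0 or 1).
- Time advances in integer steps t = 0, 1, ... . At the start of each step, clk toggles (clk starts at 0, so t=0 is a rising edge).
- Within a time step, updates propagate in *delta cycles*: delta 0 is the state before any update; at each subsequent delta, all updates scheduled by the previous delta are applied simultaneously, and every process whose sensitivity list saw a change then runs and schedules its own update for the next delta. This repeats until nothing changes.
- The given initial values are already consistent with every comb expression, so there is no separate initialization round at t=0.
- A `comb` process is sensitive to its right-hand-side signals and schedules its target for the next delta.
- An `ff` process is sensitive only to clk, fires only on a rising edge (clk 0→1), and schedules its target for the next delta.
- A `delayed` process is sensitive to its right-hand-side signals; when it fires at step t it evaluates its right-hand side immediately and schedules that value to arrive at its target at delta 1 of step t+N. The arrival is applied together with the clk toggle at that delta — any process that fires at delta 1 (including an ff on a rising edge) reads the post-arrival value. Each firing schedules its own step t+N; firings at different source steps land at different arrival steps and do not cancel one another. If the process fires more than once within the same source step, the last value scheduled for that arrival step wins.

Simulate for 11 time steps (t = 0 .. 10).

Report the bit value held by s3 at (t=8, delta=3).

0

t=0 Δ0: s5=1 s0=1 s3=0 s4=0 s2=1 clk=0 s1=1
  Δ1: clk:0→1
  Δ2: s4:0→1
  (2Δ to stable)
t=1 Δ0: s5=1 s0=1 s3=0 s4=1 s2=1 clk=1 s1=1
  Δ1: clk:1→0
  (1Δ to stable)
t=2 Δ0: s5=1 s0=1 s3=0 s4=1 s2=1 clk=0 s1=1
  Δ1: s0:1→0, clk:0→1
  Δ2: s2:1→0
  Δ3: s3:0→1
  (3Δ to stable)
t=3 Δ0: s5=1 s0=0 s3=1 s4=1 s2=0 clk=1 s1=1
  Δ1: clk:1→0
  (1Δ to stable)
t=4 Δ0: s5=1 s0=0 s3=1 s4=1 s2=0 clk=0 s1=1
  Δ1: s5:1→0, s0:0→1, clk:0→1
  (1Δ to stable)
t=5 Δ0: s5=0 s0=1 s3=1 s4=1 s2=0 clk=1 s1=1
  Δ1: clk:1→0, s1:1→0
  (1Δ to stable)
t=6 Δ0: s5=0 s0=1 s3=1 s4=1 s2=0 clk=0 s1=0
  Δ1: s5:0→1, clk:0→1
  Δ2: s4:1→0
  (2Δ to stable)
t=7 Δ0: s5=1 s0=1 s3=1 s4=0 s2=0 clk=1 s1=0
  Δ1: s5:1→0, clk:1→0
  (1Δ to stable)
t=8 Δ0: s5=0 s0=1 s3=1 s4=0 s2=0 clk=0 s1=0
  Δ1: s0:1→0, clk:0→1
  Δ2: s2:0→1
  Δ3: s3:1→0
  (3Δ to stable)
t=9 Δ0: s5=0 s0=0 s3=0 s4=0 s2=1 clk=1 s1=0
  Δ1: clk:1→0
  (1Δ to stable)
t=10 Δ0: s5=0 s0=0 s3=0 s4=0 s2=1 clk=0 s1=0
  Δ1: s0:0→1, clk:0→1
  (1Δ to stable)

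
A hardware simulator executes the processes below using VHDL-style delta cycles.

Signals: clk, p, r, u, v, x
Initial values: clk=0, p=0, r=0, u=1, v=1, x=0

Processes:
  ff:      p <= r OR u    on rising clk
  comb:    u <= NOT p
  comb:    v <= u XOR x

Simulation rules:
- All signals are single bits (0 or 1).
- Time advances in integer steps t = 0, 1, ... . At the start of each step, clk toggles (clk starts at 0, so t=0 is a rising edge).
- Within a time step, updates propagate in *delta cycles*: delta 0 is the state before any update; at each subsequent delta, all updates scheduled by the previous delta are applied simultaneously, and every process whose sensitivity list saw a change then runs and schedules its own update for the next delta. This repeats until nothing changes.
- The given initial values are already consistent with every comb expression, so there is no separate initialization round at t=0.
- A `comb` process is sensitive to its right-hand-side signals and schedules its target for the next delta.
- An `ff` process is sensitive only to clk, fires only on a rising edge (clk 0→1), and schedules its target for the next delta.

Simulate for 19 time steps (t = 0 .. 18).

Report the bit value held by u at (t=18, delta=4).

1

t=0 Δ0: r=0 u=1 p=0 x=0 clk=0 v=1
  Δ1: clk:0→1
  Δ2: p:0→1
  Δ3: u:1→0
  Δ4: v:1→0
  (4Δ to stable)
t=1 Δ0: r=0 u=0 p=1 x=0 clk=1 v=0
  Δ1: clk:1→0
  (1Δ to stable)
t=2 Δ0: r=0 u=0 p=1 x=0 clk=0 v=0
  Δ1: clk:0→1
  Δ2: p:1→0
  Δ3: u:0→1
  Δ4: v:0→1
  (4Δ to stable)
t=3 Δ0: r=0 u=1 p=0 x=0 clk=1 v=1
  Δ1: clk:1→0
  (1Δ to stable)
t=4 Δ0: r=0 u=1 p=0 x=0 clk=0 v=1
  Δ1: clk:0→1
  Δ2: p:0→1
  Δ3: u:1→0
  Δ4: v:1→0
  (4Δ to stable)
t=5 Δ0: r=0 u=0 p=1 x=0 clk=1 v=0
  Δ1: clk:1→0
  (1Δ to stable)
t=6 Δ0: r=0 u=0 p=1 x=0 clk=0 v=0
  Δ1: clk:0→1
  Δ2: p:1→0
  Δ3: u:0→1
  Δ4: v:0→1
  (4Δ to stable)
t=7 Δ0: r=0 u=1 p=0 x=0 clk=1 v=1
  Δ1: clk:1→0
  (1Δ to stable)
t=8 Δ0: r=0 u=1 p=0 x=0 clk=0 v=1
  Δ1: clk:0→1
  Δ2: p:0→1
  Δ3: u:1→0
  Δ4: v:1→0
  (4Δ to stable)
t=9 Δ0: r=0 u=0 p=1 x=0 clk=1 v=0
  Δ1: clk:1→0
  (1Δ to stable)
t=10 Δ0: r=0 u=0 p=1 x=0 clk=0 v=0
  Δ1: clk:0→1
  Δ2: p:1→0
  Δ3: u:0→1
  Δ4: v:0→1
  (4Δ to stable)
t=11 Δ0: r=0 u=1 p=0 x=0 clk=1 v=1
  Δ1: clk:1→0
  (1Δ to stable)
t=12 Δ0: r=0 u=1 p=0 x=0 clk=0 v=1
  Δ1: clk:0→1
  Δ2: p:0→1
  Δ3: u:1→0
  Δ4: v:1→0
  (4Δ to stable)
t=13 Δ0: r=0 u=0 p=1 x=0 clk=1 v=0
  Δ1: clk:1→0
  (1Δ to stable)
t=14 Δ0: r=0 u=0 p=1 x=0 clk=0 v=0
  Δ1: clk:0→1
  Δ2: p:1→0
  Δ3: u:0→1
  Δ4: v:0→1
  (4Δ to stable)
t=15 Δ0: r=0 u=1 p=0 x=0 clk=1 v=1
  Δ1: clk:1→0
  (1Δ to stable)
t=16 Δ0: r=0 u=1 p=0 x=0 clk=0 v=1
  Δ1: clk:0→1
  Δ2: p:0→1
  Δ3: u:1→0
  Δ4: v:1→0
  (4Δ to stable)
t=17 Δ0: r=0 u=0 p=1 x=0 clk=1 v=0
  Δ1: clk:1→0
  (1Δ to stable)
t=18 Δ0: r=0 u=0 p=1 x=0 clk=0 v=0
  Δ1: clk:0→1
  Δ2: p:1→0
  Δ3: u:0→1
  Δ4: v:0→1
  (4Δ to stable)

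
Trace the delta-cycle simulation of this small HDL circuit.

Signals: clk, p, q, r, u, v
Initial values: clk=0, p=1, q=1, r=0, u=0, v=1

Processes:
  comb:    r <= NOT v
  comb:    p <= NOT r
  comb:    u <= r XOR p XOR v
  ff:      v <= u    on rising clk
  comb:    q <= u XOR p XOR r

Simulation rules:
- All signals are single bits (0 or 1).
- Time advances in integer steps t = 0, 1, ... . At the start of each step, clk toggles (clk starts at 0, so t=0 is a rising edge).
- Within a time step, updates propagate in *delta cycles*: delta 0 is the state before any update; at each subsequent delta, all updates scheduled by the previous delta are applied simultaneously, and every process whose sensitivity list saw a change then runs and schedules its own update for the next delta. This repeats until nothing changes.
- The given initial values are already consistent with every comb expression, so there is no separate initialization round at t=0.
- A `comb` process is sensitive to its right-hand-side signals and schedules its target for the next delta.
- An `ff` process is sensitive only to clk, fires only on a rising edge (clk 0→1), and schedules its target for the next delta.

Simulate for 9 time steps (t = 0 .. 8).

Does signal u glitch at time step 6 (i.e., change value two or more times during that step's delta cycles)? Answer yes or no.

[bits: p,q,v,r,u,clk]
t=0: Δ0=111000 Δ1=111001 Δ2=110001 Δ3=110111 Δ4=010101 Δ5=010111 Δ6=000111 | 6Δ
t=1: Δ0=000111 Δ1=000110 | 1Δ
t=2: Δ0=000110 Δ1=000111 Δ2=001111 Δ3=001001 Δ4=101011 Δ5=101001 Δ6=111001 | 6Δ
t=3: Δ0=111001 Δ1=111000 | 1Δ
t=4: Δ0=111000 Δ1=111001 Δ2=110001 Δ3=110111 Δ4=010101 Δ5=010111 Δ6=000111 | 6Δ
t=5: Δ0=000111 Δ1=000110 | 1Δ
t=6: Δ0=000110 Δ1=000111 Δ2=001111 Δ3=001001 Δ4=101011 Δ5=101001 Δ6=111001 | 6Δ
t=7: Δ0=111001 Δ1=111000 | 1Δ
t=8: Δ0=111000 Δ1=111001 Δ2=110001 Δ3=110111 Δ4=010101 Δ5=010111 Δ6=000111 | 6Δ

yes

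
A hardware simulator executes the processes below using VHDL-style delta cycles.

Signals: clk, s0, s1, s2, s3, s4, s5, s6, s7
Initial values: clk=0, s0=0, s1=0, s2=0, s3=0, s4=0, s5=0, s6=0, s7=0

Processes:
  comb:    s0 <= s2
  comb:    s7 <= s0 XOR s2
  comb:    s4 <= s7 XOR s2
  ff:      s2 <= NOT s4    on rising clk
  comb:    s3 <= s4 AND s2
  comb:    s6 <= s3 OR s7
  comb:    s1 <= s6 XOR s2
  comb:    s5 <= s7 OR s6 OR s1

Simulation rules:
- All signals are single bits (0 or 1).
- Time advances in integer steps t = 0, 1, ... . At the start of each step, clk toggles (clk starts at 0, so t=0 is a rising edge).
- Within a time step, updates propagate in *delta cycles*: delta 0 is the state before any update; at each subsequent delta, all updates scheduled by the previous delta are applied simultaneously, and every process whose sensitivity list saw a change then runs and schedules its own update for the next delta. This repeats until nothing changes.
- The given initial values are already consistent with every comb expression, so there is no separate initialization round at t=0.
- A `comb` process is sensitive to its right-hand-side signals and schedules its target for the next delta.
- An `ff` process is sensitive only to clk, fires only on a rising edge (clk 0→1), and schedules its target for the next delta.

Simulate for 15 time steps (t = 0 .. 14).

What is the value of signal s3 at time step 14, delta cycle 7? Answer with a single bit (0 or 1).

0

[bits: clk,s7,s5,s3,s2,s1,s6,s0,s4]
t=0: Δ0=000000000 Δ1=100000000 Δ2=100010000 Δ3=110011011 Δ4=101111110 Δ5=101010111 Δ6=101110011 Δ7=100111111 Δ8=101110111 | 8Δ
t=1: Δ0=101110111 Δ1=001110111 | 1Δ
t=2: Δ0=001110111 Δ1=101110111 Δ2=101100111 Δ3=111001100 Δ4=101001101 Δ5=101001000 Δ6=101000000 Δ7=100000000 | 7Δ
t=3: Δ0=100000000 Δ1=000000000 | 1Δ
t=4: Δ0=000000000 Δ1=100000000 Δ2=100010000 Δ3=110011011 Δ4=101111110 Δ5=101010111 Δ6=101110011 Δ7=100111111 Δ8=101110111 | 8Δ
t=5: Δ0=101110111 Δ1=001110111 | 1Δ
t=6: Δ0=001110111 Δ1=101110111 Δ2=101100111 Δ3=111001100 Δ4=101001101 Δ5=101001000 Δ6=101000000 Δ7=100000000 | 7Δ
t=7: Δ0=100000000 Δ1=000000000 | 1Δ
t=8: Δ0=000000000 Δ1=100000000 Δ2=100010000 Δ3=110011011 Δ4=101111110 Δ5=101010111 Δ6=101110011 Δ7=100111111 Δ8=101110111 | 8Δ
t=9: Δ0=101110111 Δ1=001110111 | 1Δ
t=10: Δ0=001110111 Δ1=101110111 Δ2=101100111 Δ3=111001100 Δ4=101001101 Δ5=101001000 Δ6=101000000 Δ7=100000000 | 7Δ
t=11: Δ0=100000000 Δ1=000000000 | 1Δ
t=12: Δ0=000000000 Δ1=100000000 Δ2=100010000 Δ3=110011011 Δ4=101111110 Δ5=101010111 Δ6=101110011 Δ7=100111111 Δ8=101110111 | 8Δ
t=13: Δ0=101110111 Δ1=001110111 | 1Δ
t=14: Δ0=001110111 Δ1=101110111 Δ2=101100111 Δ3=111001100 Δ4=101001101 Δ5=101001000 Δ6=101000000 Δ7=100000000 | 7Δ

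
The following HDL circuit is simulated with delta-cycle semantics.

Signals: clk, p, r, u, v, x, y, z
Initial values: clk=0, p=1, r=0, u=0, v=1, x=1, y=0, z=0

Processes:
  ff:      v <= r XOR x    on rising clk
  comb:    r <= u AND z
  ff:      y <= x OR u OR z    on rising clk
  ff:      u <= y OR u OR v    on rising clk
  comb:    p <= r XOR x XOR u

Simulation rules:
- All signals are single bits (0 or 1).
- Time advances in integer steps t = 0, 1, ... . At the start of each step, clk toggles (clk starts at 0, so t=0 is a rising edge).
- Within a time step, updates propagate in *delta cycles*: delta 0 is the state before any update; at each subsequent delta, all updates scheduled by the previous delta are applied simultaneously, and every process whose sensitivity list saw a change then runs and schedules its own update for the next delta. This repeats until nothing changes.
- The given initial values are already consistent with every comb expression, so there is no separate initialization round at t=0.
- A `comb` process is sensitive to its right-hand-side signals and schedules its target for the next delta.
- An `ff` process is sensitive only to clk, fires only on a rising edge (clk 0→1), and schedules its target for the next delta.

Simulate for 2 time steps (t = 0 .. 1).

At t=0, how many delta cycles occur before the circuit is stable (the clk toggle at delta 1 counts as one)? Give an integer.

3

t0.Δ0 clk=0 u=0 v=1 p=1 y=0 r=0 x=1 z=0
t0.Δ1 clk=1 u=0 v=1 p=1 y=0 r=0 x=1 z=0
t0.Δ2 clk=1 u=1 v=1 p=1 y=1 r=0 x=1 z=0
t0.Δ3 clk=1 u=1 v=1 p=0 y=1 r=0 x=1 z=0
t1.Δ0 clk=1 u=1 v=1 p=0 y=1 r=0 x=1 z=0
t1.Δ1 clk=0 u=1 v=1 p=0 y=1 r=0 x=1 z=0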